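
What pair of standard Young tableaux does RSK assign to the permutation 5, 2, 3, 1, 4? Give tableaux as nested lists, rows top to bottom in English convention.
Insert each entry of the permutation into P by Schensted row insertion, recording in Q the position of each new cell.

After inserting 5: P = [[5]].
After inserting 2: P = [[2], [5]].
After inserting 3: P = [[2, 3], [5]].
After inserting 1: P = [[1, 3], [2], [5]].
After inserting 4: P = [[1, 3, 4], [2], [5]].

So P = [[1, 3, 4], [2], [5]], Q = [[1, 3, 5], [2], [4]].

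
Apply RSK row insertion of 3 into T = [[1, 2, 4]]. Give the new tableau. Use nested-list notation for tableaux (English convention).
In row 1, 3 replaces 4 (the leftmost entry greater than 3); 4 is bumped to row 2. 4 starts a new row 2. The new tableau is [[1, 2, 3], [4]].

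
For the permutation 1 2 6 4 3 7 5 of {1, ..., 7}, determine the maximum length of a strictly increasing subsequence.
4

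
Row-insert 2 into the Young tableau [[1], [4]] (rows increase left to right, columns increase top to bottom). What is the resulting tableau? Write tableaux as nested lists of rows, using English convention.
[[1, 2], [4]]

2 is larger than every entry of row 1, so it is appended to row 1. The new tableau is [[1, 2], [4]].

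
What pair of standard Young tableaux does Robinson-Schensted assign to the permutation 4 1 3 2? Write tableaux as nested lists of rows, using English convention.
Insert each entry of the permutation into P by Schensted row insertion, recording in Q the position of each new cell.

Insert 4: appended to row 1. P = [[4]].
Insert 1: 1 bumps 4 from row 1; 4 starts row 2. P = [[1], [4]].
Insert 3: appended to row 1. P = [[1, 3], [4]].
Insert 2: 2 bumps 3 from row 1; 3 bumps 4 from row 2; 4 starts row 3. P = [[1, 2], [3], [4]].

So P = [[1, 2], [3], [4]], Q = [[1, 3], [2], [4]].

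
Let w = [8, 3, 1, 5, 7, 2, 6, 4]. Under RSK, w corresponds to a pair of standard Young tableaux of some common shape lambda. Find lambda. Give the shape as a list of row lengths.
[3, 3, 1, 1]

Row-insert each entry into an empty tableau.

After inserting 8: P = [[8]].
After inserting 3: P = [[3], [8]].
After inserting 1: P = [[1], [3], [8]].
After inserting 5: P = [[1, 5], [3], [8]].
After inserting 7: P = [[1, 5, 7], [3], [8]].
After inserting 2: P = [[1, 2, 7], [3, 5], [8]].
After inserting 6: P = [[1, 2, 6], [3, 5, 7], [8]].
After inserting 4: P = [[1, 2, 4], [3, 5, 6], [7], [8]].

The final insertion tableau P = [[1, 2, 4], [3, 5, 6], [7], [8]] has shape [3, 3, 1, 1].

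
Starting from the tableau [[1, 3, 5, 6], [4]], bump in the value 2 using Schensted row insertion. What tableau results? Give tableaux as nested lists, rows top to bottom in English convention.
In row 1, 2 replaces 3 (the leftmost entry greater than 2); 3 is bumped to row 2. In row 2, 3 replaces 4 (the leftmost entry greater than 3); 4 is bumped to row 3. 4 starts a new row 3. The new tableau is [[1, 2, 5, 6], [3], [4]].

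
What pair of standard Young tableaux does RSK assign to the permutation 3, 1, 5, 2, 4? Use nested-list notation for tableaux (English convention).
P = [[1, 2, 4], [3, 5]], Q = [[1, 3, 5], [2, 4]]

Insert each entry of the permutation into P by Schensted row insertion, recording in Q the position of each new cell.

Insert 3: appended to row 1. P = [[3]], Q = [[1]].
Insert 1: 1 bumps 3 from row 1; 3 starts row 2. P = [[1], [3]], Q = [[1], [2]].
Insert 5: appended to row 1. P = [[1, 5], [3]], Q = [[1, 3], [2]].
Insert 2: 2 bumps 5 from row 1; 5 appends to row 2. P = [[1, 2], [3, 5]], Q = [[1, 3], [2, 4]].
Insert 4: appended to row 1. P = [[1, 2, 4], [3, 5]], Q = [[1, 3, 5], [2, 4]].

So P = [[1, 2, 4], [3, 5]], Q = [[1, 3, 5], [2, 4]].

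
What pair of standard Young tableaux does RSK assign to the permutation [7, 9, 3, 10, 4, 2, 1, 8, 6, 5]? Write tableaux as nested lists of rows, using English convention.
Insert each entry of the permutation into P by Schensted row insertion, recording in Q the position of each new cell.

Insert 7: appended to row 1. P = [[7]], Q = [[1]].
Insert 9: appended to row 1. P = [[7, 9]], Q = [[1, 2]].
Insert 3: 3 bumps 7 from row 1; 7 starts row 2. P = [[3, 9], [7]], Q = [[1, 2], [3]].
Insert 10: appended to row 1. P = [[3, 9, 10], [7]], Q = [[1, 2, 4], [3]].
Insert 4: 4 bumps 9 from row 1; 9 appends to row 2. P = [[3, 4, 10], [7, 9]], Q = [[1, 2, 4], [3, 5]].
Insert 2: 2 bumps 3 from row 1; 3 bumps 7 from row 2; 7 starts row 3. P = [[2, 4, 10], [3, 9], [7]], Q = [[1, 2, 4], [3, 5], [6]].
Insert 1: 1 bumps 2 from row 1; 2 bumps 3 from row 2; 3 bumps 7 from row 3; 7 starts row 4. P = [[1, 4, 10], [2, 9], [3], [7]], Q = [[1, 2, 4], [3, 5], [6], [7]].
Insert 8: 8 bumps 10 from row 1; 10 appends to row 2. P = [[1, 4, 8], [2, 9, 10], [3], [7]], Q = [[1, 2, 4], [3, 5, 8], [6], [7]].
Insert 6: 6 bumps 8 from row 1; 8 bumps 9 from row 2; 9 appends to row 3. P = [[1, 4, 6], [2, 8, 10], [3, 9], [7]], Q = [[1, 2, 4], [3, 5, 8], [6, 9], [7]].
Insert 5: 5 bumps 6 from row 1; 6 bumps 8 from row 2; 8 bumps 9 from row 3; 9 appends to row 4. P = [[1, 4, 5], [2, 6, 10], [3, 8], [7, 9]], Q = [[1, 2, 4], [3, 5, 8], [6, 9], [7, 10]].

So P = [[1, 4, 5], [2, 6, 10], [3, 8], [7, 9]], Q = [[1, 2, 4], [3, 5, 8], [6, 9], [7, 10]].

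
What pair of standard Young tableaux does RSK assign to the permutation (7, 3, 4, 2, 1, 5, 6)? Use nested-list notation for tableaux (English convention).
P = [[1, 4, 5, 6], [2], [3], [7]], Q = [[1, 3, 6, 7], [2], [4], [5]]

Insert each entry of the permutation into P by Schensted row insertion, recording in Q the position of each new cell.

Insert 7: appended to row 1. P = [[7]].
Insert 3: 3 bumps 7 from row 1; 7 starts row 2. P = [[3], [7]].
Insert 4: appended to row 1. P = [[3, 4], [7]].
Insert 2: 2 bumps 3 from row 1; 3 bumps 7 from row 2; 7 starts row 3. P = [[2, 4], [3], [7]].
Insert 1: 1 bumps 2 from row 1; 2 bumps 3 from row 2; 3 bumps 7 from row 3; 7 starts row 4. P = [[1, 4], [2], [3], [7]].
Insert 5: appended to row 1. P = [[1, 4, 5], [2], [3], [7]].
Insert 6: appended to row 1. P = [[1, 4, 5, 6], [2], [3], [7]].

So P = [[1, 4, 5, 6], [2], [3], [7]], Q = [[1, 3, 6, 7], [2], [4], [5]].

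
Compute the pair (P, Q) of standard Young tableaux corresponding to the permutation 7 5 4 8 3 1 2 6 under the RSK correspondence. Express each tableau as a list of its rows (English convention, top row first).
Insert each entry of the permutation into P by Schensted row insertion, recording in Q the position of each new cell.

Insert 7: appended to row 1. P = [[7]].
Insert 5: 5 bumps 7 from row 1; 7 starts row 2. P = [[5], [7]].
Insert 4: 4 bumps 5 from row 1; 5 bumps 7 from row 2; 7 starts row 3. P = [[4], [5], [7]].
Insert 8: appended to row 1. P = [[4, 8], [5], [7]].
Insert 3: 3 bumps 4 from row 1; 4 bumps 5 from row 2; 5 bumps 7 from row 3; 7 starts row 4. P = [[3, 8], [4], [5], [7]].
Insert 1: 1 bumps 3 from row 1; 3 bumps 4 from row 2; 4 bumps 5 from row 3; 5 bumps 7 from row 4; 7 starts row 5. P = [[1, 8], [3], [4], [5], [7]].
Insert 2: 2 bumps 8 from row 1; 8 appends to row 2. P = [[1, 2], [3, 8], [4], [5], [7]].
Insert 6: appended to row 1. P = [[1, 2, 6], [3, 8], [4], [5], [7]].

So P = [[1, 2, 6], [3, 8], [4], [5], [7]], Q = [[1, 4, 8], [2, 7], [3], [5], [6]].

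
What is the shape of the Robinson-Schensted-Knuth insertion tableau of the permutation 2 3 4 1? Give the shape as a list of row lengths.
Row-insert each entry into an empty tableau.

After inserting 2: P = [[2]].
After inserting 3: P = [[2, 3]].
After inserting 4: P = [[2, 3, 4]].
After inserting 1: P = [[1, 3, 4], [2]].

The final insertion tableau P = [[1, 3, 4], [2]] has shape [3, 1].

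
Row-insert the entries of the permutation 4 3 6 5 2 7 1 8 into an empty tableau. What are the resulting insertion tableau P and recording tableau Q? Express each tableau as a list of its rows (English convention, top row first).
P = [[1, 5, 7, 8], [2, 6], [3], [4]], Q = [[1, 3, 6, 8], [2, 4], [5], [7]]

Insert each entry of the permutation into P by Schensted row insertion, recording in Q the position of each new cell.

Insert 4: appended to row 1. P = [[4]], Q = [[1]].
Insert 3: 3 bumps 4 from row 1; 4 starts row 2. P = [[3], [4]], Q = [[1], [2]].
Insert 6: appended to row 1. P = [[3, 6], [4]], Q = [[1, 3], [2]].
Insert 5: 5 bumps 6 from row 1; 6 appends to row 2. P = [[3, 5], [4, 6]], Q = [[1, 3], [2, 4]].
Insert 2: 2 bumps 3 from row 1; 3 bumps 4 from row 2; 4 starts row 3. P = [[2, 5], [3, 6], [4]], Q = [[1, 3], [2, 4], [5]].
Insert 7: appended to row 1. P = [[2, 5, 7], [3, 6], [4]], Q = [[1, 3, 6], [2, 4], [5]].
Insert 1: 1 bumps 2 from row 1; 2 bumps 3 from row 2; 3 bumps 4 from row 3; 4 starts row 4. P = [[1, 5, 7], [2, 6], [3], [4]], Q = [[1, 3, 6], [2, 4], [5], [7]].
Insert 8: appended to row 1. P = [[1, 5, 7, 8], [2, 6], [3], [4]], Q = [[1, 3, 6, 8], [2, 4], [5], [7]].

So P = [[1, 5, 7, 8], [2, 6], [3], [4]], Q = [[1, 3, 6, 8], [2, 4], [5], [7]].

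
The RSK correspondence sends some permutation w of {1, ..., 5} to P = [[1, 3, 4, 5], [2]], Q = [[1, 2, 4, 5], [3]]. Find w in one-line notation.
Reverse RSK: for i = n, n-1, ..., 1, locate i in Q, remove the corresponding corner cell from P, and reverse-bump its entry up through P; the value ejected from row 1 is w(i).

So w = 2 3 1 4 5.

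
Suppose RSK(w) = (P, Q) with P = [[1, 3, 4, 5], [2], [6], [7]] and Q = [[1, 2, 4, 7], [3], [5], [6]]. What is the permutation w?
Reverse RSK: for i = n, n-1, ..., 1, locate i in Q, remove the corresponding corner cell from P, and reverse-bump its entry up through P; the value ejected from row 1 is w(i).

So w = 2 7 3 6 4 1 5.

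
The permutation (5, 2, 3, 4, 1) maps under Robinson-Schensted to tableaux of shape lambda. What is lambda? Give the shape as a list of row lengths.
Row-insert each entry into an empty tableau.

After inserting 5: P = [[5]].
After inserting 2: P = [[2], [5]].
After inserting 3: P = [[2, 3], [5]].
After inserting 4: P = [[2, 3, 4], [5]].
After inserting 1: P = [[1, 3, 4], [2], [5]].

The final insertion tableau P = [[1, 3, 4], [2], [5]] has shape [3, 1, 1].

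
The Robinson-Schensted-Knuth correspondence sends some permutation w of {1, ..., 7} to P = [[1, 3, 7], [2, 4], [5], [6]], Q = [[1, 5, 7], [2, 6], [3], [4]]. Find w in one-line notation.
Reverse the RSK construction: for i from n down to 1, find the cell of Q containing i, remove the entry at that cell from P, and reverse-bump it up through P; the value ejected from row 1 is w(i).

Step i=7: Q has 7 at row 1, column 3; remove that cell from P, ejecting 7. So w(7) = 7. P is now [[1, 3], [2, 4], [5], [6]].
Step i=6: Q has 6 at row 2, column 2; remove 4 from row 2 of P and reverse-bump: 4 enters row 1 and ejects 3. So w(6) = 3. P is now [[1, 4], [2], [5], [6]].
Step i=5: Q has 5 at row 1, column 2; remove that cell from P, ejecting 4. So w(5) = 4. P is now [[1], [2], [5], [6]].
Step i=4: Q has 4 at row 4, column 1; remove 6 from row 4 of P and reverse-bump: 6 enters row 3 and ejects 5; 5 enters row 2 and ejects 2; 2 enters row 1 and ejects 1. So w(4) = 1. P is now [[2], [5], [6]].
Step i=3: Q has 3 at row 3, column 1; remove 6 from row 3 of P and reverse-bump: 6 enters row 2 and ejects 5; 5 enters row 1 and ejects 2. So w(3) = 2. P is now [[5], [6]].
Step i=2: Q has 2 at row 2, column 1; remove 6 from row 2 of P and reverse-bump: 6 enters row 1 and ejects 5. So w(2) = 5. P is now [[6]].
Step i=1: Q has 1 at row 1, column 1; remove that cell from P, ejecting 6. So w(1) = 6. P is now [].

So w = 6 5 2 1 4 3 7.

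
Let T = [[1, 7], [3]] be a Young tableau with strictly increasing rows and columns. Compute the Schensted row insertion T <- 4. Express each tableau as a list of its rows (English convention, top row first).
[[1, 4], [3, 7]]

In row 1, 4 replaces 7 (the leftmost entry greater than 4); 7 is bumped to row 2. 7 is appended to row 2. The new tableau is [[1, 4], [3, 7]].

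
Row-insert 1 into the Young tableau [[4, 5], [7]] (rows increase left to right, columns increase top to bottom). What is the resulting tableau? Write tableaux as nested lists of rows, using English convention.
In row 1, 1 replaces 4 (the leftmost entry greater than 1); 4 is bumped to row 2. In row 2, 4 replaces 7 (the leftmost entry greater than 4); 7 is bumped to row 3. 7 starts a new row 3. The new tableau is [[1, 5], [4], [7]].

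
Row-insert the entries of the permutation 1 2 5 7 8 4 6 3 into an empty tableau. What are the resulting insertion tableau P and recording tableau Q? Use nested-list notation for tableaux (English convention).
Insert each entry of the permutation into P by Schensted row insertion, recording in Q the position of each new cell.

Insert 1: appended to row 1. P = [[1]].
Insert 2: appended to row 1. P = [[1, 2]].
Insert 5: appended to row 1. P = [[1, 2, 5]].
Insert 7: appended to row 1. P = [[1, 2, 5, 7]].
Insert 8: appended to row 1. P = [[1, 2, 5, 7, 8]].
Insert 4: 4 bumps 5 from row 1; 5 starts row 2. P = [[1, 2, 4, 7, 8], [5]].
Insert 6: 6 bumps 7 from row 1; 7 appends to row 2. P = [[1, 2, 4, 6, 8], [5, 7]].
Insert 3: 3 bumps 4 from row 1; 4 bumps 5 from row 2; 5 starts row 3. P = [[1, 2, 3, 6, 8], [4, 7], [5]].

So P = [[1, 2, 3, 6, 8], [4, 7], [5]], Q = [[1, 2, 3, 4, 5], [6, 7], [8]].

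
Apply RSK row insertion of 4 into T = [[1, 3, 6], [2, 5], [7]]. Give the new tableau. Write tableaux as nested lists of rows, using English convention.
In row 1, 4 replaces 6 (the leftmost entry greater than 4); 6 is bumped to row 2. 6 is appended to row 2. The new tableau is [[1, 3, 4], [2, 5, 6], [7]].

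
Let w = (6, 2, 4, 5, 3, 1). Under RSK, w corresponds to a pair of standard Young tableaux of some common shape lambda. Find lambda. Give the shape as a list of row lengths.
Row-insert each entry into an empty tableau.

After inserting 6: P = [[6]].
After inserting 2: P = [[2], [6]].
After inserting 4: P = [[2, 4], [6]].
After inserting 5: P = [[2, 4, 5], [6]].
After inserting 3: P = [[2, 3, 5], [4], [6]].
After inserting 1: P = [[1, 3, 5], [2], [4], [6]].

The final insertion tableau P = [[1, 3, 5], [2], [4], [6]] has shape [3, 1, 1, 1].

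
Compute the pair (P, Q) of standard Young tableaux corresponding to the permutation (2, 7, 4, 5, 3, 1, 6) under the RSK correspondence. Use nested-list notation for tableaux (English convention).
P = [[1, 3, 5, 6], [2], [4], [7]], Q = [[1, 2, 4, 7], [3], [5], [6]]

Insert each entry of the permutation into P by Schensted row insertion, recording in Q the position of each new cell.

Insert 2: appended to row 1. P = [[2]], Q = [[1]].
Insert 7: appended to row 1. P = [[2, 7]], Q = [[1, 2]].
Insert 4: 4 bumps 7 from row 1; 7 starts row 2. P = [[2, 4], [7]], Q = [[1, 2], [3]].
Insert 5: appended to row 1. P = [[2, 4, 5], [7]], Q = [[1, 2, 4], [3]].
Insert 3: 3 bumps 4 from row 1; 4 bumps 7 from row 2; 7 starts row 3. P = [[2, 3, 5], [4], [7]], Q = [[1, 2, 4], [3], [5]].
Insert 1: 1 bumps 2 from row 1; 2 bumps 4 from row 2; 4 bumps 7 from row 3; 7 starts row 4. P = [[1, 3, 5], [2], [4], [7]], Q = [[1, 2, 4], [3], [5], [6]].
Insert 6: appended to row 1. P = [[1, 3, 5, 6], [2], [4], [7]], Q = [[1, 2, 4, 7], [3], [5], [6]].

So P = [[1, 3, 5, 6], [2], [4], [7]], Q = [[1, 2, 4, 7], [3], [5], [6]].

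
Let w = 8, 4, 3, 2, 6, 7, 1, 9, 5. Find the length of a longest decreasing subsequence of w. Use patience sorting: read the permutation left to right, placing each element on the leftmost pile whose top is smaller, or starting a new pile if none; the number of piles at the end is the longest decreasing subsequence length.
5

8: new pile. tops = [8]
4: new pile. tops = [8, 4]
3: new pile. tops = [8, 4, 3]
2: new pile. tops = [8, 4, 3, 2]
6: onto pile 2 (replacing 4). tops = [8, 6, 3, 2]
7: onto pile 2 (replacing 6). tops = [8, 7, 3, 2]
1: new pile. tops = [8, 7, 3, 2, 1]
9: onto pile 1 (replacing 8). tops = [9, 7, 3, 2, 1]
5: onto pile 3 (replacing 3). tops = [9, 7, 5, 2, 1]

5 piles, so the longest decreasing subsequence has length 5.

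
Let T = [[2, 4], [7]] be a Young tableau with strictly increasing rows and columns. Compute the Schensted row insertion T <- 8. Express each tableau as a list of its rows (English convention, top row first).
8 is larger than every entry of row 1, so it is appended to row 1. The new tableau is [[2, 4, 8], [7]].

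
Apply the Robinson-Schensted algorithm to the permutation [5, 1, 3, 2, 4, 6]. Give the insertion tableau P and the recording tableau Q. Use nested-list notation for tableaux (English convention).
P = [[1, 2, 4, 6], [3], [5]], Q = [[1, 3, 5, 6], [2], [4]]

Insert each entry of the permutation into P by Schensted row insertion, recording in Q the position of each new cell.

Insert 5: appended to row 1. P = [[5]].
Insert 1: 1 bumps 5 from row 1; 5 starts row 2. P = [[1], [5]].
Insert 3: appended to row 1. P = [[1, 3], [5]].
Insert 2: 2 bumps 3 from row 1; 3 bumps 5 from row 2; 5 starts row 3. P = [[1, 2], [3], [5]].
Insert 4: appended to row 1. P = [[1, 2, 4], [3], [5]].
Insert 6: appended to row 1. P = [[1, 2, 4, 6], [3], [5]].

So P = [[1, 2, 4, 6], [3], [5]], Q = [[1, 3, 5, 6], [2], [4]].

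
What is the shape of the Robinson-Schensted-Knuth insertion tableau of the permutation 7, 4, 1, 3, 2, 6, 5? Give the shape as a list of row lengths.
[3, 2, 1, 1]

Row-insert each entry into an empty tableau.

After inserting 7: P = [[7]].
After inserting 4: P = [[4], [7]].
After inserting 1: P = [[1], [4], [7]].
After inserting 3: P = [[1, 3], [4], [7]].
After inserting 2: P = [[1, 2], [3], [4], [7]].
After inserting 6: P = [[1, 2, 6], [3], [4], [7]].
After inserting 5: P = [[1, 2, 5], [3, 6], [4], [7]].

The final insertion tableau P = [[1, 2, 5], [3, 6], [4], [7]] has shape [3, 2, 1, 1].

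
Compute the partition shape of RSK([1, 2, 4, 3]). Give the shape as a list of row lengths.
[3, 1]

Row-insert each entry into an empty tableau.

After inserting 1: P = [[1]].
After inserting 2: P = [[1, 2]].
After inserting 4: P = [[1, 2, 4]].
After inserting 3: P = [[1, 2, 3], [4]].

The final insertion tableau P = [[1, 2, 3], [4]] has shape [3, 1].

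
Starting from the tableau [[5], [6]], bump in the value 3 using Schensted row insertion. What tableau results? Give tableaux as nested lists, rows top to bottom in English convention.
In row 1, 3 replaces 5 (the leftmost entry greater than 3); 5 is bumped to row 2. In row 2, 5 replaces 6 (the leftmost entry greater than 5); 6 is bumped to row 3. 6 starts a new row 3. The new tableau is [[3], [5], [6]].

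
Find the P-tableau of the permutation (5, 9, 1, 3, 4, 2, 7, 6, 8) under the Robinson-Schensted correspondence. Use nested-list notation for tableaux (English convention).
Insert 5: appended to row 1. P = [[5]].
Insert 9: appended to row 1. P = [[5, 9]].
Insert 1: 1 bumps 5 from row 1; 5 starts row 2. P = [[1, 9], [5]].
Insert 3: 3 bumps 9 from row 1; 9 appends to row 2. P = [[1, 3], [5, 9]].
Insert 4: appended to row 1. P = [[1, 3, 4], [5, 9]].
Insert 2: 2 bumps 3 from row 1; 3 bumps 5 from row 2; 5 starts row 3. P = [[1, 2, 4], [3, 9], [5]].
Insert 7: appended to row 1. P = [[1, 2, 4, 7], [3, 9], [5]].
Insert 6: 6 bumps 7 from row 1; 7 bumps 9 from row 2; 9 appends to row 3. P = [[1, 2, 4, 6], [3, 7], [5, 9]].
Insert 8: appended to row 1. P = [[1, 2, 4, 6, 8], [3, 7], [5, 9]].

So P = [[1, 2, 4, 6, 8], [3, 7], [5, 9]].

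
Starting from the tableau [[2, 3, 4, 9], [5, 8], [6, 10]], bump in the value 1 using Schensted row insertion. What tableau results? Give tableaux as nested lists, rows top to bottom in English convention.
[[1, 3, 4, 9], [2, 8], [5, 10], [6]]

In row 1, 1 replaces 2 (the leftmost entry greater than 1); 2 is bumped to row 2. In row 2, 2 replaces 5 (the leftmost entry greater than 2); 5 is bumped to row 3. In row 3, 5 replaces 6 (the leftmost entry greater than 5); 6 is bumped to row 4. 6 starts a new row 4. The new tableau is [[1, 3, 4, 9], [2, 8], [5, 10], [6]].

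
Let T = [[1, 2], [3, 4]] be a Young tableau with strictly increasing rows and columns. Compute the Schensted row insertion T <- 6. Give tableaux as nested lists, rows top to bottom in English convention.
6 is larger than every entry of row 1, so it is appended to row 1. The new tableau is [[1, 2, 6], [3, 4]].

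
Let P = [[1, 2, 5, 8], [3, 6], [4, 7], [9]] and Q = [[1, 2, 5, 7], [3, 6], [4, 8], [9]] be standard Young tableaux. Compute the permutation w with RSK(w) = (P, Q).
Reverse the RSK construction: for i from n down to 1, find the cell of Q containing i, remove the entry at that cell from P, and reverse-bump it up through P; the value ejected from row 1 is w(i).

Step i=9: Q has 9 at row 4, column 1; remove 9 from row 4 of P and reverse-bump: 9 enters row 3 and ejects 7; 7 enters row 2 and ejects 6; 6 enters row 1 and ejects 5. So w(9) = 5. P is now [[1, 2, 6, 8], [3, 7], [4, 9]].
Step i=8: Q has 8 at row 3, column 2; remove 9 from row 3 of P and reverse-bump: 9 enters row 2 and ejects 7; 7 enters row 1 and ejects 6. So w(8) = 6. P is now [[1, 2, 7, 8], [3, 9], [4]].
Step i=7: Q has 7 at row 1, column 4; remove that cell from P, ejecting 8. So w(7) = 8. P is now [[1, 2, 7], [3, 9], [4]].
Step i=6: Q has 6 at row 2, column 2; remove 9 from row 2 of P and reverse-bump: 9 enters row 1 and ejects 7. So w(6) = 7. P is now [[1, 2, 9], [3], [4]].
Step i=5: Q has 5 at row 1, column 3; remove that cell from P, ejecting 9. So w(5) = 9. P is now [[1, 2], [3], [4]].
Step i=4: Q has 4 at row 3, column 1; remove 4 from row 3 of P and reverse-bump: 4 enters row 2 and ejects 3; 3 enters row 1 and ejects 2. So w(4) = 2. P is now [[1, 3], [4]].
Step i=3: Q has 3 at row 2, column 1; remove 4 from row 2 of P and reverse-bump: 4 enters row 1 and ejects 3. So w(3) = 3. P is now [[1, 4]].
Step i=2: Q has 2 at row 1, column 2; remove that cell from P, ejecting 4. So w(2) = 4. P is now [[1]].
Step i=1: Q has 1 at row 1, column 1; remove that cell from P, ejecting 1. So w(1) = 1. P is now [].

So w = 1 4 3 2 9 7 8 6 5.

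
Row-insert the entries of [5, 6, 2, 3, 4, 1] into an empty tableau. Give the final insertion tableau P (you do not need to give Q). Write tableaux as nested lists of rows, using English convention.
Insert 5: appended to row 1. P = [[5]].
Insert 6: appended to row 1. P = [[5, 6]].
Insert 2: 2 bumps 5 from row 1; 5 starts row 2. P = [[2, 6], [5]].
Insert 3: 3 bumps 6 from row 1; 6 appends to row 2. P = [[2, 3], [5, 6]].
Insert 4: appended to row 1. P = [[2, 3, 4], [5, 6]].
Insert 1: 1 bumps 2 from row 1; 2 bumps 5 from row 2; 5 starts row 3. P = [[1, 3, 4], [2, 6], [5]].

So P = [[1, 3, 4], [2, 6], [5]].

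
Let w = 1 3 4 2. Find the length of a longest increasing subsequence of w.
3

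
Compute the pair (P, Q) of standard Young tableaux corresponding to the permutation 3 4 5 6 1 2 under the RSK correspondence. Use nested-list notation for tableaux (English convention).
P = [[1, 2, 5, 6], [3, 4]], Q = [[1, 2, 3, 4], [5, 6]]

Insert each entry of the permutation into P by Schensted row insertion, recording in Q the position of each new cell.

Insert 3: appended to row 1. P = [[3]].
Insert 4: appended to row 1. P = [[3, 4]].
Insert 5: appended to row 1. P = [[3, 4, 5]].
Insert 6: appended to row 1. P = [[3, 4, 5, 6]].
Insert 1: 1 bumps 3 from row 1; 3 starts row 2. P = [[1, 4, 5, 6], [3]].
Insert 2: 2 bumps 4 from row 1; 4 appends to row 2. P = [[1, 2, 5, 6], [3, 4]].

So P = [[1, 2, 5, 6], [3, 4]], Q = [[1, 2, 3, 4], [5, 6]].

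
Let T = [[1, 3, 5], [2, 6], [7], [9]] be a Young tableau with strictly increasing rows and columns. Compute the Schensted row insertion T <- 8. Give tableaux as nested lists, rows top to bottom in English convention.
[[1, 3, 5, 8], [2, 6], [7], [9]]

8 is larger than every entry of row 1, so it is appended to row 1. The new tableau is [[1, 3, 5, 8], [2, 6], [7], [9]].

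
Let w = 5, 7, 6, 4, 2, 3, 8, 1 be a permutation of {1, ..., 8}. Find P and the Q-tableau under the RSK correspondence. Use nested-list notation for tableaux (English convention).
Insert each entry of the permutation into P by Schensted row insertion, recording in Q the position of each new cell.

Insert 5: appended to row 1. P = [[5]].
Insert 7: appended to row 1. P = [[5, 7]].
Insert 6: 6 bumps 7 from row 1; 7 starts row 2. P = [[5, 6], [7]].
Insert 4: 4 bumps 5 from row 1; 5 bumps 7 from row 2; 7 starts row 3. P = [[4, 6], [5], [7]].
Insert 2: 2 bumps 4 from row 1; 4 bumps 5 from row 2; 5 bumps 7 from row 3; 7 starts row 4. P = [[2, 6], [4], [5], [7]].
Insert 3: 3 bumps 6 from row 1; 6 appends to row 2. P = [[2, 3], [4, 6], [5], [7]].
Insert 8: appended to row 1. P = [[2, 3, 8], [4, 6], [5], [7]].
Insert 1: 1 bumps 2 from row 1; 2 bumps 4 from row 2; 4 bumps 5 from row 3; 5 bumps 7 from row 4; 7 starts row 5. P = [[1, 3, 8], [2, 6], [4], [5], [7]].

So P = [[1, 3, 8], [2, 6], [4], [5], [7]], Q = [[1, 2, 7], [3, 6], [4], [5], [8]].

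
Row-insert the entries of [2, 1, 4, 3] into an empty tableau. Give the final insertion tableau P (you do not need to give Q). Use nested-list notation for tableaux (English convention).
Insert 2: appended to row 1. P = [[2]].
Insert 1: 1 bumps 2 from row 1; 2 starts row 2. P = [[1], [2]].
Insert 4: appended to row 1. P = [[1, 4], [2]].
Insert 3: 3 bumps 4 from row 1; 4 appends to row 2. P = [[1, 3], [2, 4]].

So P = [[1, 3], [2, 4]].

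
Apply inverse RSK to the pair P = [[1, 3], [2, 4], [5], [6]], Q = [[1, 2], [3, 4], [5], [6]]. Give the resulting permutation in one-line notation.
Reverse the RSK construction: for i from n down to 1, find the cell of Q containing i, remove the entry at that cell from P, and reverse-bump it up through P; the value ejected from row 1 is w(i).

Step i=6: Q has 6 at row 4, column 1; remove 6 from row 4 of P and reverse-bump: 6 enters row 3 and ejects 5; 5 enters row 2 and ejects 4; 4 enters row 1 and ejects 3. So w(6) = 3. P is now [[1, 4], [2, 5], [6]].
Step i=5: Q has 5 at row 3, column 1; remove 6 from row 3 of P and reverse-bump: 6 enters row 2 and ejects 5; 5 enters row 1 and ejects 4. So w(5) = 4. P is now [[1, 5], [2, 6]].
Step i=4: Q has 4 at row 2, column 2; remove 6 from row 2 of P and reverse-bump: 6 enters row 1 and ejects 5. So w(4) = 5. P is now [[1, 6], [2]].
Step i=3: Q has 3 at row 2, column 1; remove 2 from row 2 of P and reverse-bump: 2 enters row 1 and ejects 1. So w(3) = 1. P is now [[2, 6]].
Step i=2: Q has 2 at row 1, column 2; remove that cell from P, ejecting 6. So w(2) = 6. P is now [[2]].
Step i=1: Q has 1 at row 1, column 1; remove that cell from P, ejecting 2. So w(1) = 2. P is now [].

So w = 2 6 1 5 4 3.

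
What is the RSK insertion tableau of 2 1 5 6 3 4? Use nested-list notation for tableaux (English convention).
P = [[1, 3, 4], [2, 5, 6]]

Insert 2: appended to row 1. P = [[2]].
Insert 1: 1 bumps 2 from row 1; 2 starts row 2. P = [[1], [2]].
Insert 5: appended to row 1. P = [[1, 5], [2]].
Insert 6: appended to row 1. P = [[1, 5, 6], [2]].
Insert 3: 3 bumps 5 from row 1; 5 appends to row 2. P = [[1, 3, 6], [2, 5]].
Insert 4: 4 bumps 6 from row 1; 6 appends to row 2. P = [[1, 3, 4], [2, 5, 6]].

So P = [[1, 3, 4], [2, 5, 6]].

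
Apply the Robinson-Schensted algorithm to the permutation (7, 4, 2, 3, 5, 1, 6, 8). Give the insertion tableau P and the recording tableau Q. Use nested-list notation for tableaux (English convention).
Insert each entry of the permutation into P by Schensted row insertion, recording in Q the position of each new cell.

Insert 7: appended to row 1. P = [[7]].
Insert 4: 4 bumps 7 from row 1; 7 starts row 2. P = [[4], [7]].
Insert 2: 2 bumps 4 from row 1; 4 bumps 7 from row 2; 7 starts row 3. P = [[2], [4], [7]].
Insert 3: appended to row 1. P = [[2, 3], [4], [7]].
Insert 5: appended to row 1. P = [[2, 3, 5], [4], [7]].
Insert 1: 1 bumps 2 from row 1; 2 bumps 4 from row 2; 4 bumps 7 from row 3; 7 starts row 4. P = [[1, 3, 5], [2], [4], [7]].
Insert 6: appended to row 1. P = [[1, 3, 5, 6], [2], [4], [7]].
Insert 8: appended to row 1. P = [[1, 3, 5, 6, 8], [2], [4], [7]].

So P = [[1, 3, 5, 6, 8], [2], [4], [7]], Q = [[1, 4, 5, 7, 8], [2], [3], [6]].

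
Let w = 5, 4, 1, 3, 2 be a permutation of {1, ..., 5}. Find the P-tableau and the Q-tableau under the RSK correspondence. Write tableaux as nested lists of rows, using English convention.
P = [[1, 2], [3], [4], [5]], Q = [[1, 4], [2], [3], [5]]

Insert each entry of the permutation into P by Schensted row insertion, recording in Q the position of each new cell.

Insert 5: appended to row 1. P = [[5]].
Insert 4: 4 bumps 5 from row 1; 5 starts row 2. P = [[4], [5]].
Insert 1: 1 bumps 4 from row 1; 4 bumps 5 from row 2; 5 starts row 3. P = [[1], [4], [5]].
Insert 3: appended to row 1. P = [[1, 3], [4], [5]].
Insert 2: 2 bumps 3 from row 1; 3 bumps 4 from row 2; 4 bumps 5 from row 3; 5 starts row 4. P = [[1, 2], [3], [4], [5]].

So P = [[1, 2], [3], [4], [5]], Q = [[1, 4], [2], [3], [5]].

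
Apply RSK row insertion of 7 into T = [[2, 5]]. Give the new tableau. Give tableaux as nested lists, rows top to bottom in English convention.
[[2, 5, 7]]

7 is larger than every entry of row 1, so it is appended to row 1. The new tableau is [[2, 5, 7]].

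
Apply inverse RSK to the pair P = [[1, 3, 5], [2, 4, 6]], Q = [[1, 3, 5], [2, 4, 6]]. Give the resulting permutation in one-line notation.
Reverse the RSK construction: for i from n down to 1, find the cell of Q containing i, remove the entry at that cell from P, and reverse-bump it up through P; the value ejected from row 1 is w(i).

Step i=6: Q has 6 at row 2, column 3; remove 6 from row 2 of P and reverse-bump: 6 enters row 1 and ejects 5. So w(6) = 5. P is now [[1, 3, 6], [2, 4]].
Step i=5: Q has 5 at row 1, column 3; remove that cell from P, ejecting 6. So w(5) = 6. P is now [[1, 3], [2, 4]].
Step i=4: Q has 4 at row 2, column 2; remove 4 from row 2 of P and reverse-bump: 4 enters row 1 and ejects 3. So w(4) = 3. P is now [[1, 4], [2]].
Step i=3: Q has 3 at row 1, column 2; remove that cell from P, ejecting 4. So w(3) = 4. P is now [[1], [2]].
Step i=2: Q has 2 at row 2, column 1; remove 2 from row 2 of P and reverse-bump: 2 enters row 1 and ejects 1. So w(2) = 1. P is now [[2]].
Step i=1: Q has 1 at row 1, column 1; remove that cell from P, ejecting 2. So w(1) = 2. P is now [].

So w = 2 1 4 3 6 5.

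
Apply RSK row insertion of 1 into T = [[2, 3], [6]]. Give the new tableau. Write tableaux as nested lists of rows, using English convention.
[[1, 3], [2], [6]]

In row 1, 1 replaces 2 (the leftmost entry greater than 1); 2 is bumped to row 2. In row 2, 2 replaces 6 (the leftmost entry greater than 2); 6 is bumped to row 3. 6 starts a new row 3. The new tableau is [[1, 3], [2], [6]].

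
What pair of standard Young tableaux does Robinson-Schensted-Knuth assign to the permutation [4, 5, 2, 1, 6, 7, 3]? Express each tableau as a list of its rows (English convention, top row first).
P = [[1, 3, 6, 7], [2, 5], [4]], Q = [[1, 2, 5, 6], [3, 7], [4]]

Insert each entry of the permutation into P by Schensted row insertion, recording in Q the position of each new cell.

Insert 4: appended to row 1. P = [[4]].
Insert 5: appended to row 1. P = [[4, 5]].
Insert 2: 2 bumps 4 from row 1; 4 starts row 2. P = [[2, 5], [4]].
Insert 1: 1 bumps 2 from row 1; 2 bumps 4 from row 2; 4 starts row 3. P = [[1, 5], [2], [4]].
Insert 6: appended to row 1. P = [[1, 5, 6], [2], [4]].
Insert 7: appended to row 1. P = [[1, 5, 6, 7], [2], [4]].
Insert 3: 3 bumps 5 from row 1; 5 appends to row 2. P = [[1, 3, 6, 7], [2, 5], [4]].

So P = [[1, 3, 6, 7], [2, 5], [4]], Q = [[1, 2, 5, 6], [3, 7], [4]].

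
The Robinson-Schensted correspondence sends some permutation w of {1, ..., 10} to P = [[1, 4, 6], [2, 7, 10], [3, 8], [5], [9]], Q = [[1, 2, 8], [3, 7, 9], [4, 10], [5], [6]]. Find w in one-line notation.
Reverse the RSK construction: for i from n down to 1, find the cell of Q containing i, remove the entry at that cell from P, and reverse-bump it up through P; the value ejected from row 1 is w(i).

Step i=10: Q has 10 at row 3, column 2; remove 8 from row 3 of P and reverse-bump: 8 enters row 2 and ejects 7; 7 enters row 1 and ejects 6. So w(10) = 6. P is now [[1, 4, 7], [2, 8, 10], [3], [5], [9]].
Step i=9: Q has 9 at row 2, column 3; remove 10 from row 2 of P and reverse-bump: 10 enters row 1 and ejects 7. So w(9) = 7. P is now [[1, 4, 10], [2, 8], [3], [5], [9]].
Step i=8: Q has 8 at row 1, column 3; remove that cell from P, ejecting 10. So w(8) = 10. P is now [[1, 4], [2, 8], [3], [5], [9]].
Step i=7: Q has 7 at row 2, column 2; remove 8 from row 2 of P and reverse-bump: 8 enters row 1 and ejects 4. So w(7) = 4. P is now [[1, 8], [2], [3], [5], [9]].
Step i=6: Q has 6 at row 5, column 1; remove 9 from row 5 of P and reverse-bump: 9 enters row 4 and ejects 5; 5 enters row 3 and ejects 3; 3 enters row 2 and ejects 2; 2 enters row 1 and ejects 1. So w(6) = 1. P is now [[2, 8], [3], [5], [9]].
Step i=5: Q has 5 at row 4, column 1; remove 9 from row 4 of P and reverse-bump: 9 enters row 3 and ejects 5; 5 enters row 2 and ejects 3; 3 enters row 1 and ejects 2. So w(5) = 2. P is now [[3, 8], [5], [9]].
Step i=4: Q has 4 at row 3, column 1; remove 9 from row 3 of P and reverse-bump: 9 enters row 2 and ejects 5; 5 enters row 1 and ejects 3. So w(4) = 3. P is now [[5, 8], [9]].
Step i=3: Q has 3 at row 2, column 1; remove 9 from row 2 of P and reverse-bump: 9 enters row 1 and ejects 8. So w(3) = 8. P is now [[5, 9]].
Step i=2: Q has 2 at row 1, column 2; remove that cell from P, ejecting 9. So w(2) = 9. P is now [[5]].
Step i=1: Q has 1 at row 1, column 1; remove that cell from P, ejecting 5. So w(1) = 5. P is now [].

So w = 5 9 8 3 2 1 4 10 7 6.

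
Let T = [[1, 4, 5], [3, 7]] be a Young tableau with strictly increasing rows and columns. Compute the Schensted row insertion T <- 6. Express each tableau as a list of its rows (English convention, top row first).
6 is larger than every entry of row 1, so it is appended to row 1. The new tableau is [[1, 4, 5, 6], [3, 7]].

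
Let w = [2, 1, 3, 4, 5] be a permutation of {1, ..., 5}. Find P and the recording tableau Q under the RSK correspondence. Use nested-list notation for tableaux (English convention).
P = [[1, 3, 4, 5], [2]], Q = [[1, 3, 4, 5], [2]]

Insert each entry of the permutation into P by Schensted row insertion, recording in Q the position of each new cell.

Insert 2: appended to row 1. P = [[2]].
Insert 1: 1 bumps 2 from row 1; 2 starts row 2. P = [[1], [2]].
Insert 3: appended to row 1. P = [[1, 3], [2]].
Insert 4: appended to row 1. P = [[1, 3, 4], [2]].
Insert 5: appended to row 1. P = [[1, 3, 4, 5], [2]].

So P = [[1, 3, 4, 5], [2]], Q = [[1, 3, 4, 5], [2]].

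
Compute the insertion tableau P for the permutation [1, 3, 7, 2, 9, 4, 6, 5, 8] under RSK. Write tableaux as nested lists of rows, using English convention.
After inserting 1: P = [[1]].
After inserting 3: P = [[1, 3]].
After inserting 7: P = [[1, 3, 7]].
After inserting 2: P = [[1, 2, 7], [3]].
After inserting 9: P = [[1, 2, 7, 9], [3]].
After inserting 4: P = [[1, 2, 4, 9], [3, 7]].
After inserting 6: P = [[1, 2, 4, 6], [3, 7, 9]].
After inserting 5: P = [[1, 2, 4, 5], [3, 6, 9], [7]].
After inserting 8: P = [[1, 2, 4, 5, 8], [3, 6, 9], [7]].

So P = [[1, 2, 4, 5, 8], [3, 6, 9], [7]].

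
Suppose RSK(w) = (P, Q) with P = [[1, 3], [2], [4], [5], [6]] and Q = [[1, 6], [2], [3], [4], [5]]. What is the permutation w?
6 5 4 2 1 3

Reverse the RSK construction: for i from n down to 1, find the cell of Q containing i, remove the entry at that cell from P, and reverse-bump it up through P; the value ejected from row 1 is w(i).

Step i=6: Q has 6 at row 1, column 2; remove that cell from P, ejecting 3. So w(6) = 3. P is now [[1], [2], [4], [5], [6]].
Step i=5: Q has 5 at row 5, column 1; remove 6 from row 5 of P and reverse-bump: 6 enters row 4 and ejects 5; 5 enters row 3 and ejects 4; 4 enters row 2 and ejects 2; 2 enters row 1 and ejects 1. So w(5) = 1. P is now [[2], [4], [5], [6]].
Step i=4: Q has 4 at row 4, column 1; remove 6 from row 4 of P and reverse-bump: 6 enters row 3 and ejects 5; 5 enters row 2 and ejects 4; 4 enters row 1 and ejects 2. So w(4) = 2. P is now [[4], [5], [6]].
Step i=3: Q has 3 at row 3, column 1; remove 6 from row 3 of P and reverse-bump: 6 enters row 2 and ejects 5; 5 enters row 1 and ejects 4. So w(3) = 4. P is now [[5], [6]].
Step i=2: Q has 2 at row 2, column 1; remove 6 from row 2 of P and reverse-bump: 6 enters row 1 and ejects 5. So w(2) = 5. P is now [[6]].
Step i=1: Q has 1 at row 1, column 1; remove that cell from P, ejecting 6. So w(1) = 6. P is now [].

So w = 6 5 4 2 1 3.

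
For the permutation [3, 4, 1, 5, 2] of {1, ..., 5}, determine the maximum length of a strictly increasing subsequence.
3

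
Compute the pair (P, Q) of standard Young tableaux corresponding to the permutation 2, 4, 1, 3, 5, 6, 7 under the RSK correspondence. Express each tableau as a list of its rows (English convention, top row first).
Insert each entry of the permutation into P by Schensted row insertion, recording in Q the position of each new cell.

Insert 2: appended to row 1. P = [[2]].
Insert 4: appended to row 1. P = [[2, 4]].
Insert 1: 1 bumps 2 from row 1; 2 starts row 2. P = [[1, 4], [2]].
Insert 3: 3 bumps 4 from row 1; 4 appends to row 2. P = [[1, 3], [2, 4]].
Insert 5: appended to row 1. P = [[1, 3, 5], [2, 4]].
Insert 6: appended to row 1. P = [[1, 3, 5, 6], [2, 4]].
Insert 7: appended to row 1. P = [[1, 3, 5, 6, 7], [2, 4]].

So P = [[1, 3, 5, 6, 7], [2, 4]], Q = [[1, 2, 5, 6, 7], [3, 4]].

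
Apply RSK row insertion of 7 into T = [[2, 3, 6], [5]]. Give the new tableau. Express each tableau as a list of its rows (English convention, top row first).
7 is larger than every entry of row 1, so it is appended to row 1. The new tableau is [[2, 3, 6, 7], [5]].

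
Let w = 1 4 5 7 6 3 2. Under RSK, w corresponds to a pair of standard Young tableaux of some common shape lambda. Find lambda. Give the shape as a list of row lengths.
Row-insert each entry into an empty tableau.

After inserting 1: P = [[1]].
After inserting 4: P = [[1, 4]].
After inserting 5: P = [[1, 4, 5]].
After inserting 7: P = [[1, 4, 5, 7]].
After inserting 6: P = [[1, 4, 5, 6], [7]].
After inserting 3: P = [[1, 3, 5, 6], [4], [7]].
After inserting 2: P = [[1, 2, 5, 6], [3], [4], [7]].

The final insertion tableau P = [[1, 2, 5, 6], [3], [4], [7]] has shape [4, 1, 1, 1].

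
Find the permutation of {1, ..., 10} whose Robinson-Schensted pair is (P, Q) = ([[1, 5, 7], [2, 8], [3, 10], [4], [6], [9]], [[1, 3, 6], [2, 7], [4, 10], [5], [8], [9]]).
Reverse the RSK construction: for i from n down to 1, find the cell of Q containing i, remove the entry at that cell from P, and reverse-bump it up through P; the value ejected from row 1 is w(i).

Step i=10: Q has 10 at row 3, column 2; remove 10 from row 3 of P and reverse-bump: 10 enters row 2 and ejects 8; 8 enters row 1 and ejects 7. So w(10) = 7. P is now [[1, 5, 8], [2, 10], [3], [4], [6], [9]].
Step i=9: Q has 9 at row 6, column 1; remove 9 from row 6 of P and reverse-bump: 9 enters row 5 and ejects 6; 6 enters row 4 and ejects 4; 4 enters row 3 and ejects 3; 3 enters row 2 and ejects 2; 2 enters row 1 and ejects 1. So w(9) = 1. P is now [[2, 5, 8], [3, 10], [4], [6], [9]].
Step i=8: Q has 8 at row 5, column 1; remove 9 from row 5 of P and reverse-bump: 9 enters row 4 and ejects 6; 6 enters row 3 and ejects 4; 4 enters row 2 and ejects 3; 3 enters row 1 and ejects 2. So w(8) = 2. P is now [[3, 5, 8], [4, 10], [6], [9]].
Step i=7: Q has 7 at row 2, column 2; remove 10 from row 2 of P and reverse-bump: 10 enters row 1 and ejects 8. So w(7) = 8. P is now [[3, 5, 10], [4], [6], [9]].
Step i=6: Q has 6 at row 1, column 3; remove that cell from P, ejecting 10. So w(6) = 10. P is now [[3, 5], [4], [6], [9]].
Step i=5: Q has 5 at row 4, column 1; remove 9 from row 4 of P and reverse-bump: 9 enters row 3 and ejects 6; 6 enters row 2 and ejects 4; 4 enters row 1 and ejects 3. So w(5) = 3. P is now [[4, 5], [6], [9]].
Step i=4: Q has 4 at row 3, column 1; remove 9 from row 3 of P and reverse-bump: 9 enters row 2 and ejects 6; 6 enters row 1 and ejects 5. So w(4) = 5. P is now [[4, 6], [9]].
Step i=3: Q has 3 at row 1, column 2; remove that cell from P, ejecting 6. So w(3) = 6. P is now [[4], [9]].
Step i=2: Q has 2 at row 2, column 1; remove 9 from row 2 of P and reverse-bump: 9 enters row 1 and ejects 4. So w(2) = 4. P is now [[9]].
Step i=1: Q has 1 at row 1, column 1; remove that cell from P, ejecting 9. So w(1) = 9. P is now [].

So w = 9 4 6 5 3 10 8 2 1 7.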